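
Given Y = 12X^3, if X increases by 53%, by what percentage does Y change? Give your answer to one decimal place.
258.2%

For Y = 12X^3:
If X → X(1 + 0.53)
Then Y → Y · (1 + 0.53)^3
     ≈ Y · 3.5816

Percentage change = ((1 + 0.53)^3 − 1) × 100% ≈ 258.2%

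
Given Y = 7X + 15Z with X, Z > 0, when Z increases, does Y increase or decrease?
Y increases

Taking the partial derivative:
∂Y/∂Z = 15

∂Y/∂Z = 15 > 0 (assuming positive values)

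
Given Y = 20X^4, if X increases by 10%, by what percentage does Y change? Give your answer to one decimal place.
46.4%

For Y = 20X^4:
If X → X(1 + 0.1)
Then Y → Y · (1 + 0.1)^4
     = Y · 1.4641

Percentage change = ((1 + 0.1)^4 − 1) × 100% ≈ 46.4%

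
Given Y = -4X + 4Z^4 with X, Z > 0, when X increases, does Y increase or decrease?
Y decreases

Taking the partial derivative:
∂Y/∂X = -4

∂Y/∂X = -4 < 0 (assuming positive values)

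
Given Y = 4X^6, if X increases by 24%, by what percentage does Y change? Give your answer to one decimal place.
263.5%

For Y = 4X^6:
If X → X(1 + 0.24)
Then Y → Y · (1 + 0.24)^6
     ≈ Y · 3.6352

Percentage change = ((1 + 0.24)^6 − 1) × 100% ≈ 263.5%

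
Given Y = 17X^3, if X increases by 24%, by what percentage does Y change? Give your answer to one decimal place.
90.7%

For Y = 17X^3:
If X → X(1 + 0.24)
Then Y → Y · (1 + 0.24)^3
     ≈ Y · 1.9066

Percentage change = ((1 + 0.24)^3 − 1) × 100% ≈ 90.7%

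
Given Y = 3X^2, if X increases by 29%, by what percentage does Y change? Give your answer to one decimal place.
66.4%

For Y = 3X^2:
If X → X(1 + 0.29)
Then Y → Y · (1 + 0.29)^2
     = Y · 1.6641

Percentage change = ((1 + 0.29)^2 − 1) × 100% ≈ 66.4%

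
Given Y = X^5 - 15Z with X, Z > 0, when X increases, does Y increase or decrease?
Y increases

Taking the partial derivative:
∂Y/∂X = 5X^4

∂Y/∂X = 5X^4 > 0 (assuming positive values)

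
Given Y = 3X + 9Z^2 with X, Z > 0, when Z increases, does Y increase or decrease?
Y increases

Taking the partial derivative:
∂Y/∂Z = 18Z

∂Y/∂Z = 18Z > 0 (assuming positive values)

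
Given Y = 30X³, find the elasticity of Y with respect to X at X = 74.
Elasticity = 3

Elasticity = (dY/dX) · (X/Y)

dY/dX = 90·X²
At X = 74: dY/dX = 492840, Y = 12156720

Elasticity = 492840 · (74 / 12156720) = 3

Interpretation: for a small percentage change in X, the percentage change in Y is approximately 3.00 times as large.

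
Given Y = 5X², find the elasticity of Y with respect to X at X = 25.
Elasticity = 2

Elasticity = (dY/dX) · (X/Y)

dY/dX = 10·X
At X = 25: dY/dX = 250, Y = 3125

Elasticity = 250 · (25 / 3125) = 2

Interpretation: for a small percentage change in X, the percentage change in Y is approximately 2.00 times as large.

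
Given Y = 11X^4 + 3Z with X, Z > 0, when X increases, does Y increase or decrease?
Y increases

Taking the partial derivative:
∂Y/∂X = 44X^3

∂Y/∂X = 44X^3 > 0 (assuming positive values)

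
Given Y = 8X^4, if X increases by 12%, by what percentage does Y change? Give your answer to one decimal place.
57.4%

For Y = 8X^4:
If X → X(1 + 0.12)
Then Y → Y · (1 + 0.12)^4
     ≈ Y · 1.5735

Percentage change = ((1 + 0.12)^4 − 1) × 100% ≈ 57.4%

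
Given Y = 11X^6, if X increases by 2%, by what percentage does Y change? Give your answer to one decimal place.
12.6%

For Y = 11X^6:
If X → X(1 + 0.02)
Then Y → Y · (1 + 0.02)^6
     ≈ Y · 1.1262

Percentage change = ((1 + 0.02)^6 − 1) × 100% ≈ 12.6%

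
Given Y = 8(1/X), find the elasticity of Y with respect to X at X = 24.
Elasticity = -1

Elasticity = (dY/dX) · (X/Y)

dY/dX = -8/X²
At X = 24: dY/dX = -1/72, Y = 1/3

Elasticity = (-1/72) · (24 / (1/3)) = -1

Interpretation: for a small percentage change in X, the percentage change in Y is approximately -1.00 times as large.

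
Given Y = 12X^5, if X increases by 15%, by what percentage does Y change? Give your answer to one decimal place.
101.1%

For Y = 12X^5:
If X → X(1 + 0.15)
Then Y → Y · (1 + 0.15)^5
     ≈ Y · 2.0114

Percentage change = ((1 + 0.15)^5 − 1) × 100% ≈ 101.1%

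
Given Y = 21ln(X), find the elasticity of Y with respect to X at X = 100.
Elasticity = 1/ln(100) ≈ 0.2171

Elasticity = (dY/dX) · (X/Y)

dY/dX = 21/X
At X = 100: dY/dX = 21/100, Y = 21·ln(100)

Elasticity = (21/100) · (100 / (21·ln(100))) = 1/ln(100) ≈ 0.2171

Interpretation: for a small percentage change in X, the percentage change in Y is approximately 0.22 times as large.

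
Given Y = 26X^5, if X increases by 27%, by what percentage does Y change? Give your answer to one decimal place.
230.4%

For Y = 26X^5:
If X → X(1 + 0.27)
Then Y → Y · (1 + 0.27)^5
     ≈ Y · 3.3038

Percentage change = ((1 + 0.27)^5 − 1) × 100% ≈ 230.4%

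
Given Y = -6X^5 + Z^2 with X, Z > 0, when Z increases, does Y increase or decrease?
Y increases

Taking the partial derivative:
∂Y/∂Z = 2Z

∂Y/∂Z = 2Z > 0 (assuming positive values)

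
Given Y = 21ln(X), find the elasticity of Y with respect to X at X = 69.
Elasticity = 1/ln(69) ≈ 0.2362

Elasticity = (dY/dX) · (X/Y)

dY/dX = 21/X
At X = 69: dY/dX = 7/23, Y = 21·ln(69)

Elasticity = (7/23) · (69 / (21·ln(69))) = 1/ln(69) ≈ 0.2362

Interpretation: for a small percentage change in X, the percentage change in Y is approximately 0.24 times as large.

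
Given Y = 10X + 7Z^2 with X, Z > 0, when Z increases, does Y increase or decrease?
Y increases

Taking the partial derivative:
∂Y/∂Z = 14Z

∂Y/∂Z = 14Z > 0 (assuming positive values)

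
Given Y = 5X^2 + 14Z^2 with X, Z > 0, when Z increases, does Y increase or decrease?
Y increases

Taking the partial derivative:
∂Y/∂Z = 28Z

∂Y/∂Z = 28Z > 0 (assuming positive values)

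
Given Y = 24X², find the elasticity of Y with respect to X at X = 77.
Elasticity = 2

Elasticity = (dY/dX) · (X/Y)

dY/dX = 48·X
At X = 77: dY/dX = 3696, Y = 142296

Elasticity = 3696 · (77 / 142296) = 2

Interpretation: for a small percentage change in X, the percentage change in Y is approximately 2.00 times as large.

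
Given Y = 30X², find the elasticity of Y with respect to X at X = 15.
Elasticity = 2

Elasticity = (dY/dX) · (X/Y)

dY/dX = 60·X
At X = 15: dY/dX = 900, Y = 6750

Elasticity = 900 · (15 / 6750) = 2

Interpretation: for a small percentage change in X, the percentage change in Y is approximately 2.00 times as large.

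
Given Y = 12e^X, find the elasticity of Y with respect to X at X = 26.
Elasticity = 26

Elasticity = (dY/dX) · (X/Y)

dY/dX = 12·e^X
At X = 26: dY/dX = 12·e^26, Y = 12·e^26

Elasticity = (12·e^26) · (26 / (12·e^26)) = 26

Interpretation: for a small percentage change in X, the percentage change in Y is approximately 26.00 times as large.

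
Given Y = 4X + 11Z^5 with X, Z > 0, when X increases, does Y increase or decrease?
Y increases

Taking the partial derivative:
∂Y/∂X = 4

∂Y/∂X = 4 > 0 (assuming positive values)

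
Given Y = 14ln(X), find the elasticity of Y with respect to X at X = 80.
Elasticity = 1/ln(80) ≈ 0.2282

Elasticity = (dY/dX) · (X/Y)

dY/dX = 14/X
At X = 80: dY/dX = 7/40, Y = 14·ln(80)

Elasticity = (7/40) · (80 / (14·ln(80))) = 1/ln(80) ≈ 0.2282

Interpretation: for a small percentage change in X, the percentage change in Y is approximately 0.23 times as large.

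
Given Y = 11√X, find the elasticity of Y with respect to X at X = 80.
Elasticity = 1/2

Elasticity = (dY/dX) · (X/Y)

dY/dX = 11/(2·√X)
At X = 80: dY/dX = 11·√5/40, Y = 44·√5

Elasticity = (11·√5/40) · (80 / (44·√5)) = 1/2

Interpretation: for a small percentage change in X, the percentage change in Y is approximately 0.50 times as large.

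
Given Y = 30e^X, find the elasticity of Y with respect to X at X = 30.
Elasticity = 30

Elasticity = (dY/dX) · (X/Y)

dY/dX = 30·e^X
At X = 30: dY/dX = 30·e^30, Y = 30·e^30

Elasticity = (30·e^30) · (30 / (30·e^30)) = 30

Interpretation: for a small percentage change in X, the percentage change in Y is approximately 30.00 times as large.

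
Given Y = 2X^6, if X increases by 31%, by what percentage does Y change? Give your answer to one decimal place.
405.4%

For Y = 2X^6:
If X → X(1 + 0.31)
Then Y → Y · (1 + 0.31)^6
     ≈ Y · 5.0539

Percentage change = ((1 + 0.31)^6 − 1) × 100% ≈ 405.4%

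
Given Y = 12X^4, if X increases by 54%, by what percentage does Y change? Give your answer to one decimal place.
462.4%

For Y = 12X^4:
If X → X(1 + 0.54)
Then Y → Y · (1 + 0.54)^4
     ≈ Y · 5.6245

Percentage change = ((1 + 0.54)^4 − 1) × 100% ≈ 462.4%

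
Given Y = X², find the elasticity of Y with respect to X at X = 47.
Elasticity = 2

Elasticity = (dY/dX) · (X/Y)

dY/dX = 2·X
At X = 47: dY/dX = 94, Y = 2209

Elasticity = 94 · (47 / 2209) = 2

Interpretation: for a small percentage change in X, the percentage change in Y is approximately 2.00 times as large.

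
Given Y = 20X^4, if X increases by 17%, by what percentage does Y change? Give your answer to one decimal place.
87.4%

For Y = 20X^4:
If X → X(1 + 0.17)
Then Y → Y · (1 + 0.17)^4
     ≈ Y · 1.8739

Percentage change = ((1 + 0.17)^4 − 1) × 100% ≈ 87.4%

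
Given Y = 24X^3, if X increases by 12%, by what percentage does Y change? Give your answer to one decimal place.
40.5%

For Y = 24X^3:
If X → X(1 + 0.12)
Then Y → Y · (1 + 0.12)^3
     ≈ Y · 1.4049

Percentage change = ((1 + 0.12)^3 − 1) × 100% ≈ 40.5%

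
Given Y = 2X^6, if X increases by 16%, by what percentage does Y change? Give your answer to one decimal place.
143.6%

For Y = 2X^6:
If X → X(1 + 0.16)
Then Y → Y · (1 + 0.16)^6
     ≈ Y · 2.4364

Percentage change = ((1 + 0.16)^6 − 1) × 100% ≈ 143.6%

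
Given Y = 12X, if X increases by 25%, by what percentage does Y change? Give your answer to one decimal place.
25.0%

For Y = 12X:
If X → X(1 + 0.25)
Then Y → Y · (1 + 0.25)^1
     = Y · 1.2500

Percentage change = ((1 + 0.25)^1 − 1) × 100% = 25.0%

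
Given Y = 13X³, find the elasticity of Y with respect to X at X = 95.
Elasticity = 3

Elasticity = (dY/dX) · (X/Y)

dY/dX = 39·X²
At X = 95: dY/dX = 351975, Y = 11145875

Elasticity = 351975 · (95 / 11145875) = 3

Interpretation: for a small percentage change in X, the percentage change in Y is approximately 3.00 times as large.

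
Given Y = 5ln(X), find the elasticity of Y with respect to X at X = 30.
Elasticity = 1/ln(30) ≈ 0.2940

Elasticity = (dY/dX) · (X/Y)

dY/dX = 5/X
At X = 30: dY/dX = 1/6, Y = 5·ln(30)

Elasticity = (1/6) · (30 / (5·ln(30))) = 1/ln(30) ≈ 0.2940

Interpretation: for a small percentage change in X, the percentage change in Y is approximately 0.29 times as large.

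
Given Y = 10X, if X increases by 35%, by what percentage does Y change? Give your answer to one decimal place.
35.0%

For Y = 10X:
If X → X(1 + 0.35)
Then Y → Y · (1 + 0.35)^1
     = Y · 1.3500

Percentage change = ((1 + 0.35)^1 − 1) × 100% = 35.0%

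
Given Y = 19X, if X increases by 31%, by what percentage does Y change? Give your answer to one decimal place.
31.0%

For Y = 19X:
If X → X(1 + 0.31)
Then Y → Y · (1 + 0.31)^1
     = Y · 1.3100

Percentage change = ((1 + 0.31)^1 − 1) × 100% = 31.0%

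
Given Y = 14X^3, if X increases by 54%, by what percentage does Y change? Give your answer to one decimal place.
265.2%

For Y = 14X^3:
If X → X(1 + 0.54)
Then Y → Y · (1 + 0.54)^3
     ≈ Y · 3.6523

Percentage change = ((1 + 0.54)^3 − 1) × 100% ≈ 265.2%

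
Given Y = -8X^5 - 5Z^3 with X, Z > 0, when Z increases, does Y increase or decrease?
Y decreases

Taking the partial derivative:
∂Y/∂Z = -15Z^2

∂Y/∂Z = -15Z^2 < 0 (assuming positive values)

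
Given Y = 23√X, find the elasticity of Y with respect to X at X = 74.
Elasticity = 1/2

Elasticity = (dY/dX) · (X/Y)

dY/dX = 23/(2·√X)
At X = 74: dY/dX = 23·√74/148, Y = 23·√74

Elasticity = (23·√74/148) · (74 / (23·√74)) = 1/2

Interpretation: for a small percentage change in X, the percentage change in Y is approximately 0.50 times as large.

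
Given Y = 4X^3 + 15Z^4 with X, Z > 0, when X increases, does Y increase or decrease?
Y increases

Taking the partial derivative:
∂Y/∂X = 12X^2

∂Y/∂X = 12X^2 > 0 (assuming positive values)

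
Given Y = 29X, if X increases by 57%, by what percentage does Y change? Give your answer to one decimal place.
57.0%

For Y = 29X:
If X → X(1 + 0.57)
Then Y → Y · (1 + 0.57)^1
     = Y · 1.5700

Percentage change = ((1 + 0.57)^1 − 1) × 100% = 57.0%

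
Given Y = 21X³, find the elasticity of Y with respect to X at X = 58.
Elasticity = 3

Elasticity = (dY/dX) · (X/Y)

dY/dX = 63·X²
At X = 58: dY/dX = 211932, Y = 4097352

Elasticity = 211932 · (58 / 4097352) = 3

Interpretation: for a small percentage change in X, the percentage change in Y is approximately 3.00 times as large.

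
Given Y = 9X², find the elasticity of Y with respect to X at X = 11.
Elasticity = 2

Elasticity = (dY/dX) · (X/Y)

dY/dX = 18·X
At X = 11: dY/dX = 198, Y = 1089

Elasticity = 198 · (11 / 1089) = 2

Interpretation: for a small percentage change in X, the percentage change in Y is approximately 2.00 times as large.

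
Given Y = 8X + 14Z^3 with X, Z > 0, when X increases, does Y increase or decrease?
Y increases

Taking the partial derivative:
∂Y/∂X = 8

∂Y/∂X = 8 > 0 (assuming positive values)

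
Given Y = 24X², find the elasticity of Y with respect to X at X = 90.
Elasticity = 2

Elasticity = (dY/dX) · (X/Y)

dY/dX = 48·X
At X = 90: dY/dX = 4320, Y = 194400

Elasticity = 4320 · (90 / 194400) = 2

Interpretation: for a small percentage change in X, the percentage change in Y is approximately 2.00 times as large.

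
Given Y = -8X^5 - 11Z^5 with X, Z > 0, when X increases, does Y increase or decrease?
Y decreases

Taking the partial derivative:
∂Y/∂X = -40X^4

∂Y/∂X = -40X^4 < 0 (assuming positive values)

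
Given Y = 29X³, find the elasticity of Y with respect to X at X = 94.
Elasticity = 3

Elasticity = (dY/dX) · (X/Y)

dY/dX = 87·X²
At X = 94: dY/dX = 768732, Y = 24086936

Elasticity = 768732 · (94 / 24086936) = 3

Interpretation: for a small percentage change in X, the percentage change in Y is approximately 3.00 times as large.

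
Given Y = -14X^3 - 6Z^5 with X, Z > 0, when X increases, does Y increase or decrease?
Y decreases

Taking the partial derivative:
∂Y/∂X = -42X^2

∂Y/∂X = -42X^2 < 0 (assuming positive values)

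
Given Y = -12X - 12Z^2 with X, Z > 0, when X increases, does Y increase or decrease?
Y decreases

Taking the partial derivative:
∂Y/∂X = -12

∂Y/∂X = -12 < 0 (assuming positive values)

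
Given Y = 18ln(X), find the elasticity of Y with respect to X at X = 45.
Elasticity = 1/ln(45) ≈ 0.2627

Elasticity = (dY/dX) · (X/Y)

dY/dX = 18/X
At X = 45: dY/dX = 2/5, Y = 18·ln(45)

Elasticity = (2/5) · (45 / (18·ln(45))) = 1/ln(45) ≈ 0.2627

Interpretation: for a small percentage change in X, the percentage change in Y is approximately 0.26 times as large.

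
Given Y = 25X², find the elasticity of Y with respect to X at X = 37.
Elasticity = 2

Elasticity = (dY/dX) · (X/Y)

dY/dX = 50·X
At X = 37: dY/dX = 1850, Y = 34225

Elasticity = 1850 · (37 / 34225) = 2

Interpretation: for a small percentage change in X, the percentage change in Y is approximately 2.00 times as large.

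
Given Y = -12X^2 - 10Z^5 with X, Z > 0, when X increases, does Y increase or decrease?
Y decreases

Taking the partial derivative:
∂Y/∂X = -24X

∂Y/∂X = -24X < 0 (assuming positive values)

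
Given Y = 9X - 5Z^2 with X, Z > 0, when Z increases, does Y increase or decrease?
Y decreases

Taking the partial derivative:
∂Y/∂Z = -10Z

∂Y/∂Z = -10Z < 0 (assuming positive values)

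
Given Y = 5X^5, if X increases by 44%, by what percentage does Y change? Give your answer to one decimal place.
519.2%

For Y = 5X^5:
If X → X(1 + 0.44)
Then Y → Y · (1 + 0.44)^5
     ≈ Y · 6.1917

Percentage change = ((1 + 0.44)^5 − 1) × 100% ≈ 519.2%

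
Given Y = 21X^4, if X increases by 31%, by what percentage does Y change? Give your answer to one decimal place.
194.5%

For Y = 21X^4:
If X → X(1 + 0.31)
Then Y → Y · (1 + 0.31)^4
     ≈ Y · 2.9450

Percentage change = ((1 + 0.31)^4 − 1) × 100% ≈ 194.5%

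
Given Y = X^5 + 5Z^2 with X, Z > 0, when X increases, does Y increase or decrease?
Y increases

Taking the partial derivative:
∂Y/∂X = 5X^4

∂Y/∂X = 5X^4 > 0 (assuming positive values)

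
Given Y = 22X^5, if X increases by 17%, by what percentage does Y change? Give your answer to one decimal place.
119.2%

For Y = 22X^5:
If X → X(1 + 0.17)
Then Y → Y · (1 + 0.17)^5
     ≈ Y · 2.1924

Percentage change = ((1 + 0.17)^5 − 1) × 100% ≈ 119.2%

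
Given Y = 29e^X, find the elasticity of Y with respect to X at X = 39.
Elasticity = 39

Elasticity = (dY/dX) · (X/Y)

dY/dX = 29·e^X
At X = 39: dY/dX = 29·e^39, Y = 29·e^39

Elasticity = (29·e^39) · (39 / (29·e^39)) = 39

Interpretation: for a small percentage change in X, the percentage change in Y is approximately 39.00 times as large.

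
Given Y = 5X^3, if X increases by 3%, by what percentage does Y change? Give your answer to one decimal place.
9.3%

For Y = 5X^3:
If X → X(1 + 0.03)
Then Y → Y · (1 + 0.03)^3
     ≈ Y · 1.0927

Percentage change = ((1 + 0.03)^3 − 1) × 100% ≈ 9.3%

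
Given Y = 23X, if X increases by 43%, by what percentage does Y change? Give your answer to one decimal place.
43.0%

For Y = 23X:
If X → X(1 + 0.43)
Then Y → Y · (1 + 0.43)^1
     = Y · 1.4300

Percentage change = ((1 + 0.43)^1 − 1) × 100% = 43.0%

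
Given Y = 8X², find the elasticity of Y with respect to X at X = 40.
Elasticity = 2

Elasticity = (dY/dX) · (X/Y)

dY/dX = 16·X
At X = 40: dY/dX = 640, Y = 12800

Elasticity = 640 · (40 / 12800) = 2

Interpretation: for a small percentage change in X, the percentage change in Y is approximately 2.00 times as large.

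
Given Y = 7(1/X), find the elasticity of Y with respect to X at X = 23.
Elasticity = -1

Elasticity = (dY/dX) · (X/Y)

dY/dX = -7/X²
At X = 23: dY/dX = -7/529, Y = 7/23

Elasticity = (-7/529) · (23 / (7/23)) = -1

Interpretation: for a small percentage change in X, the percentage change in Y is approximately -1.00 times as large.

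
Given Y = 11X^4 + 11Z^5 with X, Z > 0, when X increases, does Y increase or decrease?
Y increases

Taking the partial derivative:
∂Y/∂X = 44X^3

∂Y/∂X = 44X^3 > 0 (assuming positive values)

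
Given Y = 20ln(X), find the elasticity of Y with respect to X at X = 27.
Elasticity = 1/ln(27) ≈ 0.3034

Elasticity = (dY/dX) · (X/Y)

dY/dX = 20/X
At X = 27: dY/dX = 20/27, Y = 20·ln(27)

Elasticity = (20/27) · (27 / (20·ln(27))) = 1/ln(27) ≈ 0.3034

Interpretation: for a small percentage change in X, the percentage change in Y is approximately 0.30 times as large.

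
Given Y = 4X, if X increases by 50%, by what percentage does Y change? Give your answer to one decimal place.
50.0%

For Y = 4X:
If X → X(1 + 0.5)
Then Y → Y · (1 + 0.5)^1
     = Y · 1.5000

Percentage change = ((1 + 0.5)^1 − 1) × 100% = 50.0%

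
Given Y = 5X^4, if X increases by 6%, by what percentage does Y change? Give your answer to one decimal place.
26.2%

For Y = 5X^4:
If X → X(1 + 0.06)
Then Y → Y · (1 + 0.06)^4
     ≈ Y · 1.2625

Percentage change = ((1 + 0.06)^4 − 1) × 100% ≈ 26.2%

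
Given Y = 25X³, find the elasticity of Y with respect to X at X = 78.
Elasticity = 3

Elasticity = (dY/dX) · (X/Y)

dY/dX = 75·X²
At X = 78: dY/dX = 456300, Y = 11863800

Elasticity = 456300 · (78 / 11863800) = 3

Interpretation: for a small percentage change in X, the percentage change in Y is approximately 3.00 times as large.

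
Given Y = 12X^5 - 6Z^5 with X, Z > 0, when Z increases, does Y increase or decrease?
Y decreases

Taking the partial derivative:
∂Y/∂Z = -30Z^4

∂Y/∂Z = -30Z^4 < 0 (assuming positive values)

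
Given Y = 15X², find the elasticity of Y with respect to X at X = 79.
Elasticity = 2

Elasticity = (dY/dX) · (X/Y)

dY/dX = 30·X
At X = 79: dY/dX = 2370, Y = 93615

Elasticity = 2370 · (79 / 93615) = 2

Interpretation: for a small percentage change in X, the percentage change in Y is approximately 2.00 times as large.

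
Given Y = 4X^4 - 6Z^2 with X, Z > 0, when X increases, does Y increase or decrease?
Y increases

Taking the partial derivative:
∂Y/∂X = 16X^3

∂Y/∂X = 16X^3 > 0 (assuming positive values)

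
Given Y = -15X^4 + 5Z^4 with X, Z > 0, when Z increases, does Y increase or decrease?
Y increases

Taking the partial derivative:
∂Y/∂Z = 20Z^3

∂Y/∂Z = 20Z^3 > 0 (assuming positive values)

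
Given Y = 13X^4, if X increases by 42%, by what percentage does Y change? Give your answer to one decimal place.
306.6%

For Y = 13X^4:
If X → X(1 + 0.42)
Then Y → Y · (1 + 0.42)^4
     ≈ Y · 4.0659

Percentage change = ((1 + 0.42)^4 − 1) × 100% ≈ 306.6%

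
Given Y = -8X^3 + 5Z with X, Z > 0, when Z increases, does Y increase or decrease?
Y increases

Taking the partial derivative:
∂Y/∂Z = 5

∂Y/∂Z = 5 > 0 (assuming positive values)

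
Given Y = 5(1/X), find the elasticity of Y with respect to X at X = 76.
Elasticity = -1

Elasticity = (dY/dX) · (X/Y)

dY/dX = -5/X²
At X = 76: dY/dX = -5/5776, Y = 5/76

Elasticity = (-5/5776) · (76 / (5/76)) = -1

Interpretation: for a small percentage change in X, the percentage change in Y is approximately -1.00 times as large.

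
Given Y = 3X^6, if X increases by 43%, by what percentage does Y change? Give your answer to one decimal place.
755.1%

For Y = 3X^6:
If X → X(1 + 0.43)
Then Y → Y · (1 + 0.43)^6
     ≈ Y · 8.5510

Percentage change = ((1 + 0.43)^6 − 1) × 100% ≈ 755.1%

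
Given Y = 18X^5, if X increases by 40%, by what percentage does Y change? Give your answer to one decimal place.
437.8%

For Y = 18X^5:
If X → X(1 + 0.4)
Then Y → Y · (1 + 0.4)^5
     ≈ Y · 5.3782

Percentage change = ((1 + 0.4)^5 − 1) × 100% ≈ 437.8%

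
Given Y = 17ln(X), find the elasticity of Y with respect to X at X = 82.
Elasticity = 1/ln(82) ≈ 0.2269

Elasticity = (dY/dX) · (X/Y)

dY/dX = 17/X
At X = 82: dY/dX = 17/82, Y = 17·ln(82)

Elasticity = (17/82) · (82 / (17·ln(82))) = 1/ln(82) ≈ 0.2269

Interpretation: for a small percentage change in X, the percentage change in Y is approximately 0.23 times as large.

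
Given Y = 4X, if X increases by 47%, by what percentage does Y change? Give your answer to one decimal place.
47.0%

For Y = 4X:
If X → X(1 + 0.47)
Then Y → Y · (1 + 0.47)^1
     = Y · 1.4700

Percentage change = ((1 + 0.47)^1 − 1) × 100% = 47.0%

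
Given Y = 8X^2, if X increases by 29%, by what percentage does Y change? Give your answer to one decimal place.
66.4%

For Y = 8X^2:
If X → X(1 + 0.29)
Then Y → Y · (1 + 0.29)^2
     = Y · 1.6641

Percentage change = ((1 + 0.29)^2 − 1) × 100% ≈ 66.4%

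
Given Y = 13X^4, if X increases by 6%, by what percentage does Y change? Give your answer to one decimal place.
26.2%

For Y = 13X^4:
If X → X(1 + 0.06)
Then Y → Y · (1 + 0.06)^4
     ≈ Y · 1.2625

Percentage change = ((1 + 0.06)^4 − 1) × 100% ≈ 26.2%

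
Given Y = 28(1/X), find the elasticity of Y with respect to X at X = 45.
Elasticity = -1

Elasticity = (dY/dX) · (X/Y)

dY/dX = -28/X²
At X = 45: dY/dX = -28/2025, Y = 28/45

Elasticity = (-28/2025) · (45 / (28/45)) = -1

Interpretation: for a small percentage change in X, the percentage change in Y is approximately -1.00 times as large.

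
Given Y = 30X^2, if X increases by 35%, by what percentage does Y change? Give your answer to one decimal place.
82.3%

For Y = 30X^2:
If X → X(1 + 0.35)
Then Y → Y · (1 + 0.35)^2
     = Y · 1.8225

Percentage change = ((1 + 0.35)^2 − 1) × 100% ≈ 82.3%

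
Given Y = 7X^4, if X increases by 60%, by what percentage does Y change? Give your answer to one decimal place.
555.4%

For Y = 7X^4:
If X → X(1 + 0.6)
Then Y → Y · (1 + 0.6)^4
     = Y · 6.5536

Percentage change = ((1 + 0.6)^4 − 1) × 100% ≈ 555.4%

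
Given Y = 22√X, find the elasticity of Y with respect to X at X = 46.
Elasticity = 1/2

Elasticity = (dY/dX) · (X/Y)

dY/dX = 11/√X
At X = 46: dY/dX = 11·√46/46, Y = 22·√46

Elasticity = (11·√46/46) · (46 / (22·√46)) = 1/2

Interpretation: for a small percentage change in X, the percentage change in Y is approximately 0.50 times as large.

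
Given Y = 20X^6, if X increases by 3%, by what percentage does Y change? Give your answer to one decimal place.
19.4%

For Y = 20X^6:
If X → X(1 + 0.03)
Then Y → Y · (1 + 0.03)^6
     ≈ Y · 1.1941

Percentage change = ((1 + 0.03)^6 − 1) × 100% ≈ 19.4%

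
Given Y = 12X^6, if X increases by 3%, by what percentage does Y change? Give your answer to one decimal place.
19.4%

For Y = 12X^6:
If X → X(1 + 0.03)
Then Y → Y · (1 + 0.03)^6
     ≈ Y · 1.1941

Percentage change = ((1 + 0.03)^6 − 1) × 100% ≈ 19.4%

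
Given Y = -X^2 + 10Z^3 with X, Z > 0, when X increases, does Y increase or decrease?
Y decreases

Taking the partial derivative:
∂Y/∂X = -2X

∂Y/∂X = -2X < 0 (assuming positive values)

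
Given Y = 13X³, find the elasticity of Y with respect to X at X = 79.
Elasticity = 3

Elasticity = (dY/dX) · (X/Y)

dY/dX = 39·X²
At X = 79: dY/dX = 243399, Y = 6409507

Elasticity = 243399 · (79 / 6409507) = 3

Interpretation: for a small percentage change in X, the percentage change in Y is approximately 3.00 times as large.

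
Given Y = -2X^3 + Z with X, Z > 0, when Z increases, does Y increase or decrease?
Y increases

Taking the partial derivative:
∂Y/∂Z = 1

∂Y/∂Z = 1 > 0 (assuming positive values)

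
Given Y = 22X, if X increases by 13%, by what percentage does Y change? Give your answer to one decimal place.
13.0%

For Y = 22X:
If X → X(1 + 0.13)
Then Y → Y · (1 + 0.13)^1
     = Y · 1.1300

Percentage change = ((1 + 0.13)^1 − 1) × 100% = 13.0%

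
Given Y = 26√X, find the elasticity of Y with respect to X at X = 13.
Elasticity = 1/2

Elasticity = (dY/dX) · (X/Y)

dY/dX = 13/√X
At X = 13: dY/dX = √13, Y = 26·√13

Elasticity = (√13) · (13 / (26·√13)) = 1/2

Interpretation: for a small percentage change in X, the percentage change in Y is approximately 0.50 times as large.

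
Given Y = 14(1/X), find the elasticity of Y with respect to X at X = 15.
Elasticity = -1

Elasticity = (dY/dX) · (X/Y)

dY/dX = -14/X²
At X = 15: dY/dX = -14/225, Y = 14/15

Elasticity = (-14/225) · (15 / (14/15)) = -1

Interpretation: for a small percentage change in X, the percentage change in Y is approximately -1.00 times as large.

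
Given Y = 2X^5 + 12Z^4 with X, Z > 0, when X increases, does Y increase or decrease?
Y increases

Taking the partial derivative:
∂Y/∂X = 10X^4

∂Y/∂X = 10X^4 > 0 (assuming positive values)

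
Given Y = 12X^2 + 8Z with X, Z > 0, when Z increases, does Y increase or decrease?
Y increases

Taking the partial derivative:
∂Y/∂Z = 8

∂Y/∂Z = 8 > 0 (assuming positive values)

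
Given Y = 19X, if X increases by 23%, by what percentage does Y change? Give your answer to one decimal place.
23.0%

For Y = 19X:
If X → X(1 + 0.23)
Then Y → Y · (1 + 0.23)^1
     = Y · 1.2300

Percentage change = ((1 + 0.23)^1 − 1) × 100% = 23.0%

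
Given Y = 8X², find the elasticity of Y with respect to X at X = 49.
Elasticity = 2

Elasticity = (dY/dX) · (X/Y)

dY/dX = 16·X
At X = 49: dY/dX = 784, Y = 19208

Elasticity = 784 · (49 / 19208) = 2

Interpretation: for a small percentage change in X, the percentage change in Y is approximately 2.00 times as large.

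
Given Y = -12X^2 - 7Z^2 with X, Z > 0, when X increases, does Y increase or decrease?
Y decreases

Taking the partial derivative:
∂Y/∂X = -24X

∂Y/∂X = -24X < 0 (assuming positive values)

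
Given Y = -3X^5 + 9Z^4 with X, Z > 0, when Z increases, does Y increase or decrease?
Y increases

Taking the partial derivative:
∂Y/∂Z = 36Z^3

∂Y/∂Z = 36Z^3 > 0 (assuming positive values)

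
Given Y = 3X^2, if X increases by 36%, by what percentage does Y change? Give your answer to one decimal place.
85.0%

For Y = 3X^2:
If X → X(1 + 0.36)
Then Y → Y · (1 + 0.36)^2
     = Y · 1.8496

Percentage change = ((1 + 0.36)^2 − 1) × 100% ≈ 85.0%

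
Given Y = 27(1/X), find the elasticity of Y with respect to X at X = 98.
Elasticity = -1

Elasticity = (dY/dX) · (X/Y)

dY/dX = -27/X²
At X = 98: dY/dX = -27/9604, Y = 27/98

Elasticity = (-27/9604) · (98 / (27/98)) = -1

Interpretation: for a small percentage change in X, the percentage change in Y is approximately -1.00 times as large.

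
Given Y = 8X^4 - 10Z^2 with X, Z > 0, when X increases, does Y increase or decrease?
Y increases

Taking the partial derivative:
∂Y/∂X = 32X^3

∂Y/∂X = 32X^3 > 0 (assuming positive values)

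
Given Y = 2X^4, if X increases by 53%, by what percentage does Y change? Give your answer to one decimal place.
448.0%

For Y = 2X^4:
If X → X(1 + 0.53)
Then Y → Y · (1 + 0.53)^4
     ≈ Y · 5.4798

Percentage change = ((1 + 0.53)^4 − 1) × 100% ≈ 448.0%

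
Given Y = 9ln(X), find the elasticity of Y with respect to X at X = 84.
Elasticity = 1/ln(84) ≈ 0.2257

Elasticity = (dY/dX) · (X/Y)

dY/dX = 9/X
At X = 84: dY/dX = 3/28, Y = 9·ln(84)

Elasticity = (3/28) · (84 / (9·ln(84))) = 1/ln(84) ≈ 0.2257

Interpretation: for a small percentage change in X, the percentage change in Y is approximately 0.23 times as large.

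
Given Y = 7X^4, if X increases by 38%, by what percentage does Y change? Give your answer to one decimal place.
262.7%

For Y = 7X^4:
If X → X(1 + 0.38)
Then Y → Y · (1 + 0.38)^4
     ≈ Y · 3.6267

Percentage change = ((1 + 0.38)^4 − 1) × 100% ≈ 262.7%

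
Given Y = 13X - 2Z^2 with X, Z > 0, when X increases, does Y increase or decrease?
Y increases

Taking the partial derivative:
∂Y/∂X = 13

∂Y/∂X = 13 > 0 (assuming positive values)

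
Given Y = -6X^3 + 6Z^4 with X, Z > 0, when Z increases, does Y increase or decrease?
Y increases

Taking the partial derivative:
∂Y/∂Z = 24Z^3

∂Y/∂Z = 24Z^3 > 0 (assuming positive values)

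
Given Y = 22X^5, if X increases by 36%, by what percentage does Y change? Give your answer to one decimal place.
365.3%

For Y = 22X^5:
If X → X(1 + 0.36)
Then Y → Y · (1 + 0.36)^5
     ≈ Y · 4.6526

Percentage change = ((1 + 0.36)^5 − 1) × 100% ≈ 365.3%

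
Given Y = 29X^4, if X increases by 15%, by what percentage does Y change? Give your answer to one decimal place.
74.9%

For Y = 29X^4:
If X → X(1 + 0.15)
Then Y → Y · (1 + 0.15)^4
     ≈ Y · 1.7490

Percentage change = ((1 + 0.15)^4 − 1) × 100% ≈ 74.9%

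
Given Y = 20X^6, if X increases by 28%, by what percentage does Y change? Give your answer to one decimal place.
339.8%

For Y = 20X^6:
If X → X(1 + 0.28)
Then Y → Y · (1 + 0.28)^6
     ≈ Y · 4.3980

Percentage change = ((1 + 0.28)^6 − 1) × 100% ≈ 339.8%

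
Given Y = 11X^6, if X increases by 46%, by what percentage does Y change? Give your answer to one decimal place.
868.5%

For Y = 11X^6:
If X → X(1 + 0.46)
Then Y → Y · (1 + 0.46)^6
     ≈ Y · 9.6854

Percentage change = ((1 + 0.46)^6 − 1) × 100% ≈ 868.5%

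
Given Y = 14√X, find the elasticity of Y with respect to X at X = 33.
Elasticity = 1/2

Elasticity = (dY/dX) · (X/Y)

dY/dX = 7/√X
At X = 33: dY/dX = 7·√33/33, Y = 14·√33

Elasticity = (7·√33/33) · (33 / (14·√33)) = 1/2

Interpretation: for a small percentage change in X, the percentage change in Y is approximately 0.50 times as large.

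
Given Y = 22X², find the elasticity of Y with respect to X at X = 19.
Elasticity = 2

Elasticity = (dY/dX) · (X/Y)

dY/dX = 44·X
At X = 19: dY/dX = 836, Y = 7942

Elasticity = 836 · (19 / 7942) = 2

Interpretation: for a small percentage change in X, the percentage change in Y is approximately 2.00 times as large.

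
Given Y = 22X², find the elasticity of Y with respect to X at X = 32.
Elasticity = 2

Elasticity = (dY/dX) · (X/Y)

dY/dX = 44·X
At X = 32: dY/dX = 1408, Y = 22528

Elasticity = 1408 · (32 / 22528) = 2

Interpretation: for a small percentage change in X, the percentage change in Y is approximately 2.00 times as large.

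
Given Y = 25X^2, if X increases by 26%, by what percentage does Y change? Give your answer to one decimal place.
58.8%

For Y = 25X^2:
If X → X(1 + 0.26)
Then Y → Y · (1 + 0.26)^2
     = Y · 1.5876

Percentage change = ((1 + 0.26)^2 − 1) × 100% ≈ 58.8%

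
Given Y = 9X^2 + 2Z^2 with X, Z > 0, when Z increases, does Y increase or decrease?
Y increases

Taking the partial derivative:
∂Y/∂Z = 4Z

∂Y/∂Z = 4Z > 0 (assuming positive values)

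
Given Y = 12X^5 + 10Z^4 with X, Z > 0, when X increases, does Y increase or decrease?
Y increases

Taking the partial derivative:
∂Y/∂X = 60X^4

∂Y/∂X = 60X^4 > 0 (assuming positive values)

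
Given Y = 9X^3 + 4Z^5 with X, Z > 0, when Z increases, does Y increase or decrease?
Y increases

Taking the partial derivative:
∂Y/∂Z = 20Z^4

∂Y/∂Z = 20Z^4 > 0 (assuming positive values)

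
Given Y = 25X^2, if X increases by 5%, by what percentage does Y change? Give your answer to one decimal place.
10.3%

For Y = 25X^2:
If X → X(1 + 0.05)
Then Y → Y · (1 + 0.05)^2
     = Y · 1.1025

Percentage change = ((1 + 0.05)^2 − 1) × 100% ≈ 10.3%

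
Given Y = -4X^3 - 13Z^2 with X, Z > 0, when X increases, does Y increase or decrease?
Y decreases

Taking the partial derivative:
∂Y/∂X = -12X^2

∂Y/∂X = -12X^2 < 0 (assuming positive values)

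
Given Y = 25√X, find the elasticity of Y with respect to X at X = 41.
Elasticity = 1/2

Elasticity = (dY/dX) · (X/Y)

dY/dX = 25/(2·√X)
At X = 41: dY/dX = 25·√41/82, Y = 25·√41

Elasticity = (25·√41/82) · (41 / (25·√41)) = 1/2

Interpretation: for a small percentage change in X, the percentage change in Y is approximately 0.50 times as large.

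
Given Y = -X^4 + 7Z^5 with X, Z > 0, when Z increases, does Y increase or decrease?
Y increases

Taking the partial derivative:
∂Y/∂Z = 35Z^4

∂Y/∂Z = 35Z^4 > 0 (assuming positive values)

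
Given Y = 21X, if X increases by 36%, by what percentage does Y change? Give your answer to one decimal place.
36.0%

For Y = 21X:
If X → X(1 + 0.36)
Then Y → Y · (1 + 0.36)^1
     = Y · 1.3600

Percentage change = ((1 + 0.36)^1 − 1) × 100% = 36.0%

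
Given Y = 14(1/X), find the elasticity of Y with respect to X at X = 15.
Elasticity = -1

Elasticity = (dY/dX) · (X/Y)

dY/dX = -14/X²
At X = 15: dY/dX = -14/225, Y = 14/15

Elasticity = (-14/225) · (15 / (14/15)) = -1

Interpretation: for a small percentage change in X, the percentage change in Y is approximately -1.00 times as large.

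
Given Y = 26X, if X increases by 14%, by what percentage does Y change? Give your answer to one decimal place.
14.0%

For Y = 26X:
If X → X(1 + 0.14)
Then Y → Y · (1 + 0.14)^1
     = Y · 1.1400

Percentage change = ((1 + 0.14)^1 − 1) × 100% = 14.0%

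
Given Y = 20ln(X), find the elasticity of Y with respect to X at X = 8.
Elasticity = 1/ln(8) ≈ 0.4809

Elasticity = (dY/dX) · (X/Y)

dY/dX = 20/X
At X = 8: dY/dX = 5/2, Y = 20·ln(8)

Elasticity = (5/2) · (8 / (20·ln(8))) = 1/ln(8) ≈ 0.4809

Interpretation: for a small percentage change in X, the percentage change in Y is approximately 0.48 times as large.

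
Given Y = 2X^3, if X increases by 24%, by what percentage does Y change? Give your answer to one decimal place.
90.7%

For Y = 2X^3:
If X → X(1 + 0.24)
Then Y → Y · (1 + 0.24)^3
     ≈ Y · 1.9066

Percentage change = ((1 + 0.24)^3 − 1) × 100% ≈ 90.7%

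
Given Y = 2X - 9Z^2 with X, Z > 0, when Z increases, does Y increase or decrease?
Y decreases

Taking the partial derivative:
∂Y/∂Z = -18Z

∂Y/∂Z = -18Z < 0 (assuming positive values)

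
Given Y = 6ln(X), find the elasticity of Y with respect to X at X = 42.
Elasticity = 1/ln(42) ≈ 0.2675

Elasticity = (dY/dX) · (X/Y)

dY/dX = 6/X
At X = 42: dY/dX = 1/7, Y = 6·ln(42)

Elasticity = (1/7) · (42 / (6·ln(42))) = 1/ln(42) ≈ 0.2675

Interpretation: for a small percentage change in X, the percentage change in Y is approximately 0.27 times as large.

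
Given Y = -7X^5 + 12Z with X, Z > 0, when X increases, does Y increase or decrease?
Y decreases

Taking the partial derivative:
∂Y/∂X = -35X^4

∂Y/∂X = -35X^4 < 0 (assuming positive values)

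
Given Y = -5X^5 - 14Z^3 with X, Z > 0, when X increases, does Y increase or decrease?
Y decreases

Taking the partial derivative:
∂Y/∂X = -25X^4

∂Y/∂X = -25X^4 < 0 (assuming positive values)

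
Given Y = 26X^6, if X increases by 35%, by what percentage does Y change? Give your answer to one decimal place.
505.3%

For Y = 26X^6:
If X → X(1 + 0.35)
Then Y → Y · (1 + 0.35)^6
     ≈ Y · 6.0534

Percentage change = ((1 + 0.35)^6 − 1) × 100% ≈ 505.3%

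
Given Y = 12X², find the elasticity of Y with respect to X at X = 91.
Elasticity = 2

Elasticity = (dY/dX) · (X/Y)

dY/dX = 24·X
At X = 91: dY/dX = 2184, Y = 99372

Elasticity = 2184 · (91 / 99372) = 2

Interpretation: for a small percentage change in X, the percentage change in Y is approximately 2.00 times as large.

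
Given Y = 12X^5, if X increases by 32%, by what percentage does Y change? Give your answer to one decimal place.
300.7%

For Y = 12X^5:
If X → X(1 + 0.32)
Then Y → Y · (1 + 0.32)^5
     ≈ Y · 4.0075

Percentage change = ((1 + 0.32)^5 − 1) × 100% ≈ 300.7%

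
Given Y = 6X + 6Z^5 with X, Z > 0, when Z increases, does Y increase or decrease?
Y increases

Taking the partial derivative:
∂Y/∂Z = 30Z^4

∂Y/∂Z = 30Z^4 > 0 (assuming positive values)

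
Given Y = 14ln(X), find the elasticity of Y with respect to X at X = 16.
Elasticity = 1/ln(16) ≈ 0.3607

Elasticity = (dY/dX) · (X/Y)

dY/dX = 14/X
At X = 16: dY/dX = 7/8, Y = 14·ln(16)

Elasticity = (7/8) · (16 / (14·ln(16))) = 1/ln(16) ≈ 0.3607

Interpretation: for a small percentage change in X, the percentage change in Y is approximately 0.36 times as large.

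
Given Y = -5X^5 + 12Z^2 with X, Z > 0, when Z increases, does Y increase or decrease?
Y increases

Taking the partial derivative:
∂Y/∂Z = 24Z

∂Y/∂Z = 24Z > 0 (assuming positive values)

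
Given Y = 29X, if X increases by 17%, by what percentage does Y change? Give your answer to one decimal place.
17.0%

For Y = 29X:
If X → X(1 + 0.17)
Then Y → Y · (1 + 0.17)^1
     = Y · 1.1700

Percentage change = ((1 + 0.17)^1 − 1) × 100% = 17.0%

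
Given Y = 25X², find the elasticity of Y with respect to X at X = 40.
Elasticity = 2

Elasticity = (dY/dX) · (X/Y)

dY/dX = 50·X
At X = 40: dY/dX = 2000, Y = 40000

Elasticity = 2000 · (40 / 40000) = 2

Interpretation: for a small percentage change in X, the percentage change in Y is approximately 2.00 times as large.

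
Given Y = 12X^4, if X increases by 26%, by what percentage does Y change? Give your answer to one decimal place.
152.0%

For Y = 12X^4:
If X → X(1 + 0.26)
Then Y → Y · (1 + 0.26)^4
     ≈ Y · 2.5205

Percentage change = ((1 + 0.26)^4 − 1) × 100% ≈ 152.0%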